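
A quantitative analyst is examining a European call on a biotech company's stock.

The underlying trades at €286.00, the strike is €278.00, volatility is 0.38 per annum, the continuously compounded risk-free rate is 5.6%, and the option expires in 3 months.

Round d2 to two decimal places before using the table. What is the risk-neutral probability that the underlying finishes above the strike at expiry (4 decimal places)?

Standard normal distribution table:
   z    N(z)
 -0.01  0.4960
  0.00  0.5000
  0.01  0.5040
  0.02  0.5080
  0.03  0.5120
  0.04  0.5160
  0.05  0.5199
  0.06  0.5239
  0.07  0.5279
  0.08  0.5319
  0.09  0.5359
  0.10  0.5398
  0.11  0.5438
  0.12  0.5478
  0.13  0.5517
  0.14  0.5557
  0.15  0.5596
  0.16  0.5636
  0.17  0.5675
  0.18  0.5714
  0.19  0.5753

0.5517

σ√T = 0.38 × 0.5000 = 0.1900
d₁ = [ln(286/278) + (0.056 + 0.38²/2)·0.25] / 0.1900 = [0.0284 + 0.0321] / 0.1900 = 0.3180 ≈ 0.32
d₂ = d₁ − σ√T = 0.3180 − 0.1900 = 0.1280 ≈ 0.13
Risk-neutral Pr[S_T > K] = N(d₂) = N(0.13) = 0.5517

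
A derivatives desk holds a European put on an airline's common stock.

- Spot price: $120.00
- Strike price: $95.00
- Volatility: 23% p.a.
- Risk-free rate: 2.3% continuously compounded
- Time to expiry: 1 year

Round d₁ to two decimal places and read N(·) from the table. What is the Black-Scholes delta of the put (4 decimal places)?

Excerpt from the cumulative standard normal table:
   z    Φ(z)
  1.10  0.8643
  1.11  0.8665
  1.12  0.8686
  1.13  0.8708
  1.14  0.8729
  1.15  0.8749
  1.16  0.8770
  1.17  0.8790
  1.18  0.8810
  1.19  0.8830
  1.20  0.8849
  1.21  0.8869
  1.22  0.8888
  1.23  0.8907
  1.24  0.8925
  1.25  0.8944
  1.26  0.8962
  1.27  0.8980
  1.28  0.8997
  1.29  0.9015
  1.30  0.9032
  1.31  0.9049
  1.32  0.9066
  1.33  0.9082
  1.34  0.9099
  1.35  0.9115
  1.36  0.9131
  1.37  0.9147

-0.1093

σ√T = 0.23·√1 = 0.2300
d₁ = [ln(120/95) + (0.023 + ½·0.23²)·1] / (σ√T) = (0.2336 + 0.0495) / 0.2300 = 1.2307 ≈ 1.23
N(d₁) = N(1.23) = 0.8907
Δ_put = N(d₁) − 1 = 0.8907 − 1 = -0.1093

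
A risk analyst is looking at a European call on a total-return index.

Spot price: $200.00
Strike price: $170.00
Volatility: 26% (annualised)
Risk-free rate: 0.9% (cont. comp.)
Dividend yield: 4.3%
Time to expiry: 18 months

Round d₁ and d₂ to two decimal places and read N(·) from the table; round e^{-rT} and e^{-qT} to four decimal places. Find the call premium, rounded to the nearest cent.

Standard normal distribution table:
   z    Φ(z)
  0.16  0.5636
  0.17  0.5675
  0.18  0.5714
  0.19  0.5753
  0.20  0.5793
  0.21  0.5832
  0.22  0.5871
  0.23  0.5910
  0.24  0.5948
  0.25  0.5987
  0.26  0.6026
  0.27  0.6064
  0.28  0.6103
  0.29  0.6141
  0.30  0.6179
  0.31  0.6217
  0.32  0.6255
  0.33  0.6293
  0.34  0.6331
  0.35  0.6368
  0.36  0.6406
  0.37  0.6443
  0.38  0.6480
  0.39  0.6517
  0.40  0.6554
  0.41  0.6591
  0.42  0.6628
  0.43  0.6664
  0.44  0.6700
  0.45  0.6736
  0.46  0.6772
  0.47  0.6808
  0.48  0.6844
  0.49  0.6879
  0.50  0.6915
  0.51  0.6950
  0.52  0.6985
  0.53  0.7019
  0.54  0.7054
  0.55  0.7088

σ√T = 0.26·√1.5 = 0.3184
d₁ = [ln(200/170) + (0.009 − 0.043 + 0.26²/2)·1.5] / 0.3184 = [0.1625 − 0.0003] / 0.3184 = 0.5094 ⇒ 0.51
d₂ = d₁ − σ√T = 0.5094 − 0.3184 = 0.1910 ⇒ 0.19
e^(−qT) = e^(−0.043·1.5) = 0.9375;  e^(−rT) = e^(−0.009·1.5) = 0.9866
C = 200·0.9375·N(0.51) − 170·0.9866·N(0.19) = 200·0.9375·0.6950 − 170·0.9866·0.5753 = 130.3125 − 96.4905 = 33.8220

$33.82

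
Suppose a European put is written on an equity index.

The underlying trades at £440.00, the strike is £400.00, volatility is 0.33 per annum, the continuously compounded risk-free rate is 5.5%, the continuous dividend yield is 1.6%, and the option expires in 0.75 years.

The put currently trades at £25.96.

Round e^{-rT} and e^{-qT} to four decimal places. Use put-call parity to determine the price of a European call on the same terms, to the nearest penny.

£76.88

e^(−qT) = e^(−0.016·0.75) = 0.9881;  e^(−rT) = e^(−0.055·0.75) = 0.9596
Put-call parity: C − P = S·e^(−qT) − K·e^(−rT) = 440·0.9881 − 400·0.9596 = 434.7640 − 383.8400 = 50.9240
C = P + (C − P) = 25.96 + (50.9240) = 76.8840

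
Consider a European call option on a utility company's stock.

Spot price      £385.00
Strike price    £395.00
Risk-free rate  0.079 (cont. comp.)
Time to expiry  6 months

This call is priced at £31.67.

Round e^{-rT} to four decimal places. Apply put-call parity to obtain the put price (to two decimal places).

£26.38

e^(−rT) = e^(−0.079·0.5) = 0.9613
Put-call parity: C − P = S − K·e^(−rT) = 385 − 395·0.9613 = 385 − 379.7135 = 5.2865
P = C − (C − P) = 31.67 − (5.2865) = 26.3835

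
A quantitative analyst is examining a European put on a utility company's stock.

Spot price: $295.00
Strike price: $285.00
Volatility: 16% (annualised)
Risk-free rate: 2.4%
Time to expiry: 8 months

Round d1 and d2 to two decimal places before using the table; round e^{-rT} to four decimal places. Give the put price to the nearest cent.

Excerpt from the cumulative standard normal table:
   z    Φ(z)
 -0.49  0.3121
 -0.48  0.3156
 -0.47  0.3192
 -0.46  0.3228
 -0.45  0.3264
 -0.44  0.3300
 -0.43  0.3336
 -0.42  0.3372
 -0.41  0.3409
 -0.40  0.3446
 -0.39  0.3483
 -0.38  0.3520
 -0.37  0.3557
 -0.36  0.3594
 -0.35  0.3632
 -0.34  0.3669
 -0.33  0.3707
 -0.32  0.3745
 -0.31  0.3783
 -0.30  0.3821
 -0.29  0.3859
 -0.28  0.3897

$8.75

σ√T = 0.16 × 0.8165 = 0.1306
d₁ = [ln(295/285) + (0.024 + 0.16²/2)·0.6667] / 0.1306 = [0.0345 + 0.0245] / 0.1306 = 0.4518 ≈ 0.45
d₂ = d₁ − σ√T = 0.4518 − 0.1306 = 0.3211 ≈ 0.32
e^(−rT) = e^(−0.024·0.6667) = 0.9841
P = 285·0.9841·N(-0.32) − 295·N(-0.45) = 285·0.9841·0.3745 − 295·0.3264 = 105.0355 − 96.2880 = 8.7475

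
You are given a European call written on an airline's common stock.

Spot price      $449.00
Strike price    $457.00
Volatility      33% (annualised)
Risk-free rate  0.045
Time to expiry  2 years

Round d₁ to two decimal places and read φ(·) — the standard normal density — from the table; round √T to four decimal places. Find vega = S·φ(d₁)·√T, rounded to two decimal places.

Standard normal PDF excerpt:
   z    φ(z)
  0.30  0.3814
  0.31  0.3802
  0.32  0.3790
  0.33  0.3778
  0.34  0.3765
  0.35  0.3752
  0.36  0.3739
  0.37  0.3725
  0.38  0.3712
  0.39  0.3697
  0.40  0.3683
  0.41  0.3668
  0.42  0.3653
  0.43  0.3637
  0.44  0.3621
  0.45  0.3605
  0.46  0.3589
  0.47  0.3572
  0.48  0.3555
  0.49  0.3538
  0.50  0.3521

234.75

σ√T = 0.33 × 1.4142 = 0.4667
ln(S/K) + (r + σ²/2)T = ln(449/457) + (0.045 + 0.33²/2)·2 = -0.0177 + 0.1989 = 0.1812
d₁ = 0.1812 / 0.4667 = 0.3884 ≈ 0.39
√T = √2 = 1.4142
φ(d₁) = φ(0.39) = 0.3697
vega = S·φ(d₁)·√T = 449·0.3697·1.4142 = 234.7506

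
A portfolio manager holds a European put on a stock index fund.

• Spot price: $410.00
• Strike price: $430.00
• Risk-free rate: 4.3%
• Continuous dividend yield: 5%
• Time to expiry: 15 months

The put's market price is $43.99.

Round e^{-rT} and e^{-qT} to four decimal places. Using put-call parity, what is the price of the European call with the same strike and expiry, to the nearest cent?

$21.63

exp(−qT) = exp(−0.05·1.25) = 0.9394;  exp(−rT) = exp(−0.043·1.25) = 0.9477
Put-call parity: C − P = S·e^(−qT) − K·e^(−rT) = 410·0.9394 − 430·0.9477 = 385.1540 − 407.5110 = -22.3570
C = P + (C − P) = 43.99 + (-22.3570) = 21.6330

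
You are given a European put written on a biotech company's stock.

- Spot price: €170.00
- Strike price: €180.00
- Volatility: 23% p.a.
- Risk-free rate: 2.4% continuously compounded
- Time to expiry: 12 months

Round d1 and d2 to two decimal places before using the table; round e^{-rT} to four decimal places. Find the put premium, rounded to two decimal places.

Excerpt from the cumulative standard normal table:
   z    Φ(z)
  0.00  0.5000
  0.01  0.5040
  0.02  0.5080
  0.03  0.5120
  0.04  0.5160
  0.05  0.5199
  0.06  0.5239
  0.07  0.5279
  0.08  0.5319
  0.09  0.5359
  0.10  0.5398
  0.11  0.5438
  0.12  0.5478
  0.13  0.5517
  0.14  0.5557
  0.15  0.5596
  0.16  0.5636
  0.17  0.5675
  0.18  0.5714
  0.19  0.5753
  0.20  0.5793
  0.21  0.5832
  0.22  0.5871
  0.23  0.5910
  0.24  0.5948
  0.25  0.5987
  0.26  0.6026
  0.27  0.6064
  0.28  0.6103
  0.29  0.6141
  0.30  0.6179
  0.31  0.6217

€18.86

T = 1;  σ√T = 0.2300
d₁ = [ln(170/180) + (0.024 + 0.23²/2)·1] / 0.2300 = [-0.0572 + 0.0505] / 0.2300 = -0.0292 which rounds to -0.03
d₂ = d₁ − σ√T = -0.0292 − 0.2300 = -0.2592 which rounds to -0.26
e^(−rT) = e^(−0.024·1) = 0.9763
P = 180·0.9763·N(0.26) − 170·N(0.03) = 180·0.9763·0.6026 − 170·0.5120 = 105.8973 − 87.0400 = 18.8573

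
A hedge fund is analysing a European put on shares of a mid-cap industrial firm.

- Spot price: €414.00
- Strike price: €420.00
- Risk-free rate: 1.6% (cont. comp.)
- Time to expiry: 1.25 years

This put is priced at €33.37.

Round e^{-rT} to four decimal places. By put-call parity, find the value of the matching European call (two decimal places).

€35.69

e^(−rT) = e^(−0.016·1.25) = 0.9802
Put-call parity: C − P = S − K·e^(−rT) = 414 − 420·0.9802 = 414 − 411.6840 = 2.3160
C = P + (C − P) = 33.37 + (2.3160) = 35.6860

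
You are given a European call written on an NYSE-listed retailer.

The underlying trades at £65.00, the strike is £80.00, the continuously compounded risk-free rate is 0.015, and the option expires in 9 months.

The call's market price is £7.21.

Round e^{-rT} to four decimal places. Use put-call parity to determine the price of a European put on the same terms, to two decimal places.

£21.31

e^(−rT) = e^(−0.015·0.75) = 0.9888
Put-call parity: C − P = S − K·e^(−rT) = 65 − 80·0.9888 = 65 − 79.1040 = -14.1040
P = C − (C − P) = 7.21 − (-14.1040) = 21.3140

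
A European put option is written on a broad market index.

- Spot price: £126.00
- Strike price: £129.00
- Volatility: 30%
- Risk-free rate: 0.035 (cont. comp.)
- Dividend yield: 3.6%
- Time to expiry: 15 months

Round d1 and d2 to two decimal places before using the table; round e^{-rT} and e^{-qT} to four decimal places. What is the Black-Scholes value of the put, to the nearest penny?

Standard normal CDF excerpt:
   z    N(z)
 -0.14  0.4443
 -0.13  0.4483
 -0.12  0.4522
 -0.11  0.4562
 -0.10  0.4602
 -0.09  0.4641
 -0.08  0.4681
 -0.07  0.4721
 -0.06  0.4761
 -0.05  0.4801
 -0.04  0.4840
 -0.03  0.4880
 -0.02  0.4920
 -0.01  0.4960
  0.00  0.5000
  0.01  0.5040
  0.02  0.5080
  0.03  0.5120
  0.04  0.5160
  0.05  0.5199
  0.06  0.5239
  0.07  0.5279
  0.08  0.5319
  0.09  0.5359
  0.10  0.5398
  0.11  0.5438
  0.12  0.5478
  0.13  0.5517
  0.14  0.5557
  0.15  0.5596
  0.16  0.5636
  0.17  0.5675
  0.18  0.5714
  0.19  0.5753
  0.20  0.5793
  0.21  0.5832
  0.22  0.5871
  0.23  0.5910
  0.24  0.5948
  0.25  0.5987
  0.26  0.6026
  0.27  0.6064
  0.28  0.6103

£17.54

σ√T = 0.3·√1.25 = 0.3354
d₁ = [ln(126/129) + (0.035 − 0.036 + 0.3²/2)·1.25] / 0.3354 = [-0.0235 + 0.0550] / 0.3354 = 0.0938 → 0.09
d₂ = d₁ − σ√T = 0.0938 − 0.3354 = -0.2416 → -0.24
e^(−qT) = e^(−0.036·1.25) = 0.9560;  e^(−rT) = e^(−0.035·1.25) = 0.9572
N(−d₂) = N(0.24) = 0.5948;  N(−d₁) = N(-0.09) = 0.4641
P = 129·0.9572·0.5948 − 126·0.9560·0.4641 = 73.4452 − 55.9036 = 17.5416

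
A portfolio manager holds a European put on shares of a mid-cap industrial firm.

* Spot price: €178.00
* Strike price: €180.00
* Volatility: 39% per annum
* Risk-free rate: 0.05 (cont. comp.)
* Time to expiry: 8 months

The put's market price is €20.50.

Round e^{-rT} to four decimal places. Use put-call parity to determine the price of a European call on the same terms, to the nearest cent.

e^(−rT) = e^(−0.05·0.6667) = 0.9672
Put-call parity: C − P = S − K·e^(−rT) = 178 − 180·0.9672 = 178 − 174.0960 = 3.9040
C = P + (C − P) = 20.50 + (3.9040) = 24.4040

€24.40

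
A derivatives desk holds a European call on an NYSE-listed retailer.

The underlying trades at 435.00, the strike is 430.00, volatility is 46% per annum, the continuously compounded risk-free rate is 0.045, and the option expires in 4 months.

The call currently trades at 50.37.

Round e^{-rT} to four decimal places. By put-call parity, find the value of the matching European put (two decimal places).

exp(−rT) = exp(−0.045·0.3333) = 0.9851
Put-call parity: C − P = S − K·e^(−rT) = 435 − 430·0.9851 = 435 − 423.5930 = 11.4070
P = C − (C − P) = 50.37 − (11.4070) = 38.9630

38.96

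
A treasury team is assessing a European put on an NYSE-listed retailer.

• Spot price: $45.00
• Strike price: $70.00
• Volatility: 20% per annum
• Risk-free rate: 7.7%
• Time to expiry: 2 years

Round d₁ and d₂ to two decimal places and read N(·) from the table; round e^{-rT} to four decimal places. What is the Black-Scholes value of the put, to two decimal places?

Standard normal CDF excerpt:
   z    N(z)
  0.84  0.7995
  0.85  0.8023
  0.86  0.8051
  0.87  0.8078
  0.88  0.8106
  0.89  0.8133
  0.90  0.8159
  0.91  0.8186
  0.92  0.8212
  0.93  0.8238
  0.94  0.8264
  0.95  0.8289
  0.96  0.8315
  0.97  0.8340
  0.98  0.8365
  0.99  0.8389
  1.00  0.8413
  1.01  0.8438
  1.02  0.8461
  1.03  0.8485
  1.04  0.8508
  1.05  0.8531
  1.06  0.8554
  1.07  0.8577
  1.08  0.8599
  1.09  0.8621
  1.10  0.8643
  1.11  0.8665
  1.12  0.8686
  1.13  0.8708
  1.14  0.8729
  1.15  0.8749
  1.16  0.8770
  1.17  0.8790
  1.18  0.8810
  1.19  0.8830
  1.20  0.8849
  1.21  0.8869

$16.15

σ√T = 0.2·√2 = 0.2828
d₁ = [ln(45/70) + (0.077 + 0.2²/2)·2] / 0.2828 = [-0.4418 + 0.1940] / 0.2828 = -0.8762 ≈ -0.88
d₂ = d₁ − σ√T = -0.8762 − 0.2828 = -1.1591 ≈ -1.16
exp(−rT) = exp(−0.077·2) = 0.8573
N(−d₂) = N(1.16) = 0.8770;  N(−d₁) = N(0.88) = 0.8106
P = 70·0.8573·0.8770 − 45·0.8106 = 52.6296 − 36.4770 = 16.1526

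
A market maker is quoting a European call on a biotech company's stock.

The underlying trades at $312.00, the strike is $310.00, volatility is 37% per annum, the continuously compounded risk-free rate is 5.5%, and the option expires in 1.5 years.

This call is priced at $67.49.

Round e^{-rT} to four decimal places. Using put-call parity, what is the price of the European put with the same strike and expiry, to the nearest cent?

$40.94

exp(−rT) = exp(−0.055·1.5) = 0.9208
Put-call parity: C − P = S − K·e^(−rT) = 312 − 310·0.9208 = 312 − 285.4480 = 26.5520
P = C − (C − P) = 67.49 − (26.5520) = 40.9380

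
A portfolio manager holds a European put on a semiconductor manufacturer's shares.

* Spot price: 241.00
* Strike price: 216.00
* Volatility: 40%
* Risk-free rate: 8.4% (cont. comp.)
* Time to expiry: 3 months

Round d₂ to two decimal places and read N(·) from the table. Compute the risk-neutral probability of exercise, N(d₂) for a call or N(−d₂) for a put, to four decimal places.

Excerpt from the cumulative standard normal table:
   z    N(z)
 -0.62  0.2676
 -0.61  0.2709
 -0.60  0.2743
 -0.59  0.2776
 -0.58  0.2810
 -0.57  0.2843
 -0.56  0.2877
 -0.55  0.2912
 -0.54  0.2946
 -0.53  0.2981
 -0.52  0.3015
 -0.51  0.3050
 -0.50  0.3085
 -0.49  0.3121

σ√T = 0.4 × 0.5000 = 0.2000
d₁ = [ln(241/216) + (0.084 + 0.4²/2)·0.25] / 0.2000 = [0.1095 + 0.0410] / 0.2000 = 0.7526 → 0.75
d₂ = d₁ − σ√T = 0.7526 − 0.2000 = 0.5526 → 0.55
Risk-neutral Pr[S_T < K] = N(−d₂) = N(-0.55) = 0.2912

0.2912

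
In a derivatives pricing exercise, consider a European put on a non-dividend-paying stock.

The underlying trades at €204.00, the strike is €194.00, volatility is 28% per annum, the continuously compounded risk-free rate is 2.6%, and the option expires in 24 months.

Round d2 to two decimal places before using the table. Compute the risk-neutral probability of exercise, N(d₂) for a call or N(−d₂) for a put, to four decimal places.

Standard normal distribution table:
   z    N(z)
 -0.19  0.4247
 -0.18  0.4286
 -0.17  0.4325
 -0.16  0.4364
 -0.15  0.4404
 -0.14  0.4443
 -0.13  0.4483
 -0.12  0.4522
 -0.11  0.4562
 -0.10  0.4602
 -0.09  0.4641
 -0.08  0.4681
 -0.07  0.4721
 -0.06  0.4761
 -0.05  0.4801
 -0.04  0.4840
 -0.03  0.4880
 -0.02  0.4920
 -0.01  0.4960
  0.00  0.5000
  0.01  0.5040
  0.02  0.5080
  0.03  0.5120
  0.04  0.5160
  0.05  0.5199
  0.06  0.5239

0.4761

σ√T = 0.28·√2 = 0.3960
d₁ = [ln(204/194) + (0.026 + 0.28²/2)·2] / 0.3960 = [0.0503 + 0.1304] / 0.3960 = 0.4562 ⇒ 0.46
d₂ = d₁ − σ√T = 0.4562 − 0.3960 = 0.0603 ⇒ 0.06
Risk-neutral Pr[S_T < K] = N(−d₂) = N(-0.06) = 0.4761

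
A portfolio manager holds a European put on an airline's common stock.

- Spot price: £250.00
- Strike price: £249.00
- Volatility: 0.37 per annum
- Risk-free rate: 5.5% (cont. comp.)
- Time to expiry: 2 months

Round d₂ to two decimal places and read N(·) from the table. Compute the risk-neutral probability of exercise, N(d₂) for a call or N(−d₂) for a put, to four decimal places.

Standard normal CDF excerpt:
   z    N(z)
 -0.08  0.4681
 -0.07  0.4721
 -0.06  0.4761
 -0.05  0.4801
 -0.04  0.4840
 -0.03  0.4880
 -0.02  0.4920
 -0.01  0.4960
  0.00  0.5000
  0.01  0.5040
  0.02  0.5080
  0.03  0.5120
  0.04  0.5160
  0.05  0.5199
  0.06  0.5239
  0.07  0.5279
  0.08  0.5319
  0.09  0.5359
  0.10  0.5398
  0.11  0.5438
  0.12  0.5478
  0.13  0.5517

T = 0.1667;  σ√T = 0.1511
d₁ = [ln(250/249) + (0.055 + 0.37²/2)·0.1667] / 0.1511 = [0.0040 + 0.0206] / 0.1511 = 0.1627 ⇒ 0.16
d₂ = d₁ − σ√T = 0.1627 − 0.1511 = 0.0117 ⇒ 0.01
Pr(exercise) under Q = N(−d₂) = N(-0.01) = 0.4960

0.4960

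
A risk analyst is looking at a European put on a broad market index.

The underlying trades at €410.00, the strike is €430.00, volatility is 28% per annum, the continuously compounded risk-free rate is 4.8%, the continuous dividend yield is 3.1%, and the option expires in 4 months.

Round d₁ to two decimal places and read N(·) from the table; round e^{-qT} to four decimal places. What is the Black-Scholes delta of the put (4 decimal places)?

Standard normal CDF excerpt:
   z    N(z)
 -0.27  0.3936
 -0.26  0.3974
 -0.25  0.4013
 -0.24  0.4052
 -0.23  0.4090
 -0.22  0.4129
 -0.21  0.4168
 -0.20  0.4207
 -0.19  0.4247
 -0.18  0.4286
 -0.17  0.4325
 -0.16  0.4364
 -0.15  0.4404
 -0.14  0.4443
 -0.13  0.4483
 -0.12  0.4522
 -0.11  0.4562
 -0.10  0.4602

-0.5655

σ√T = 0.28·√0.3333 = 0.1617
d₁ = [ln(410/430) + (0.048 − 0.031 + 0.28²/2)·0.3333] / 0.1617 = [-0.0476 + 0.0187] / 0.1617 = -0.1787 which rounds to -0.18
N(d₁) = N(-0.18) = 0.4286
Δ_put = e^(−qT)·(N(d₁) − 1) = 0.9897·(0.4286 − 1) = -0.5655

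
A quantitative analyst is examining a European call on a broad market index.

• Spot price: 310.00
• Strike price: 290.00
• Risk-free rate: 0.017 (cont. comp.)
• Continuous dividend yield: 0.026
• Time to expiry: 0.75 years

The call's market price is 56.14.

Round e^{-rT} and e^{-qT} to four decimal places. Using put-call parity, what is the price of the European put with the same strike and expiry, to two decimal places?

e^(−qT) = e^(−0.026·0.75) = 0.9807;  e^(−rT) = e^(−0.017·0.75) = 0.9873
Put-call parity: C − P = S·e^(−qT) − K·e^(−rT) = 310·0.9807 − 290·0.9873 = 304.0170 − 286.3170 = 17.7000
P = C − (C − P) = 56.14 − (17.7000) = 38.4400

38.44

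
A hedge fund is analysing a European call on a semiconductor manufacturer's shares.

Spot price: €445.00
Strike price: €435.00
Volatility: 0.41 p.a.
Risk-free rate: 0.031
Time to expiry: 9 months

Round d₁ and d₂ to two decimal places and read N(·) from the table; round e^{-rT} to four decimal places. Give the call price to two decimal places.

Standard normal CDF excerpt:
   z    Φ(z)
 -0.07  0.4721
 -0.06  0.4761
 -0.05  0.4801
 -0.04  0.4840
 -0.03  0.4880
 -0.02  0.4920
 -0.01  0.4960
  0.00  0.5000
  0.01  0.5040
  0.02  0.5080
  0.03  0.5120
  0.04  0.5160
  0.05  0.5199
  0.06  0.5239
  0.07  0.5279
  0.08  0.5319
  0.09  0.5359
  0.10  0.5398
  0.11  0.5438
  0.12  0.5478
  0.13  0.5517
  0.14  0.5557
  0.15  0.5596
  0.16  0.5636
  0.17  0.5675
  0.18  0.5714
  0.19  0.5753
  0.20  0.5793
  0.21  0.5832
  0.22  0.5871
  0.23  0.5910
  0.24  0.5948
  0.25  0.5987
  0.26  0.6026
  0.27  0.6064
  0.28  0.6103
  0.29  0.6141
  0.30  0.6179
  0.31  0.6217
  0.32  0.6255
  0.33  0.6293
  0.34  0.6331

σ√T = 0.41 × 0.8660 = 0.3551
ln(S/K) + (r + σ²/2)T = ln(445/435) + (0.031 + 0.41²/2)·0.75 = 0.0227 + 0.0863 = 0.1090
d₁ = 0.1090 / 0.3551 = 0.3070 → 0.31
d₂ = d₁ − σ√T = 0.3070 − 0.3551 = -0.0480 → -0.05
exp(−rT) = exp(−0.031·0.75) = 0.9770
N(d₁) = N(0.31) = 0.6217;  N(d₂) = N(-0.05) = 0.4801
C = 445·0.6217 − 435·0.9770·0.4801 = 276.6565 − 204.0401 = 72.6164

€72.62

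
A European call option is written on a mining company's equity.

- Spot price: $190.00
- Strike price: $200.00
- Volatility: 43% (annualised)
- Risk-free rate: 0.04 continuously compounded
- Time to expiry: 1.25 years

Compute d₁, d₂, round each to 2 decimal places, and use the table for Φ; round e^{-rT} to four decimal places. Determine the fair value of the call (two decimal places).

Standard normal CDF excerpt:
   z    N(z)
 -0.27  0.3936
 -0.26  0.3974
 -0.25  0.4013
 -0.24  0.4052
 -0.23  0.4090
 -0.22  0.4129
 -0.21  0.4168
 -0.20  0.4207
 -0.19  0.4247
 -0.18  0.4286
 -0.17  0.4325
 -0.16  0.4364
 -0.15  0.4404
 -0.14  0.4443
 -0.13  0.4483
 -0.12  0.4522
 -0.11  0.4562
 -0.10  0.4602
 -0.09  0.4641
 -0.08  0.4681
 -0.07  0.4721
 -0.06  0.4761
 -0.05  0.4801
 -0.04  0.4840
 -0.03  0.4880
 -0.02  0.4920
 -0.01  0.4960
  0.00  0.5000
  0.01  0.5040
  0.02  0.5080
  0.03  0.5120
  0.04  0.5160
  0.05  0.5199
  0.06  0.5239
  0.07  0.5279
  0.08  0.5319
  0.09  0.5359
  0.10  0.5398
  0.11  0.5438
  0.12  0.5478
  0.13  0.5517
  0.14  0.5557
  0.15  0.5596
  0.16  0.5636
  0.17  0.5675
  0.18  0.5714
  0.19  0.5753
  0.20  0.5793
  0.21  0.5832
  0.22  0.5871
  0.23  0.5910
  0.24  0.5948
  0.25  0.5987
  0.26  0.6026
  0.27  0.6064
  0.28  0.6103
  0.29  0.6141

$35.93

σ√T = 0.43·√1.25 = 0.4808
ln(S/K) + (r + σ²/2)T = ln(190/200) + (0.04 + 0.43²/2)·1.25 = -0.0513 + 0.1656 = 0.1143
d₁ = 0.1143 / 0.4808 = 0.2377 ⇒ 0.24
d₂ = d₁ − σ√T = 0.2377 − 0.4808 = -0.2431 ⇒ -0.24
exp(−rT) = exp(−0.04·1.25) = 0.9512
N(d₁) = N(0.24) = 0.5948;  N(d₂) = N(-0.24) = 0.4052
C = 190·0.5948 − 200·0.9512·0.4052 = 113.0120 − 77.0852 = 35.9268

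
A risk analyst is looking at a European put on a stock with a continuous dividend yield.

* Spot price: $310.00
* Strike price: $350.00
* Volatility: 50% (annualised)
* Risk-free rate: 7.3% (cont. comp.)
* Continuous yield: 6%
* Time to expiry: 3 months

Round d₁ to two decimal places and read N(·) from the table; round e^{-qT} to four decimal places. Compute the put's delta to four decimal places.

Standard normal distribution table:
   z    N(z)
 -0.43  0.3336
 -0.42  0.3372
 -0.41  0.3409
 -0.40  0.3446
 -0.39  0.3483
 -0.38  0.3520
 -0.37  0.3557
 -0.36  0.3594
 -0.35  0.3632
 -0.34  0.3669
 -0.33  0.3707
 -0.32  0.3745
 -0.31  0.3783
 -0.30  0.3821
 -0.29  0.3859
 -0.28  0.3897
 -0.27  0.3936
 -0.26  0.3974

σ√T = 0.5 × 0.5000 = 0.2500
ln(S/K) + (r − q + σ²/2)T = ln(310/350) + (0.073 − 0.06 + 0.5²/2)·0.25 = -0.1214 + 0.0345 = -0.0869
d₁ = -0.0869 / 0.2500 = -0.3474 → -0.35
N(d₁) = N(-0.35) = 0.3632
Δ_put = e^(−qT)·(N(d₁) − 1) = 0.9851·(0.3632 − 1) = -0.6273

-0.6273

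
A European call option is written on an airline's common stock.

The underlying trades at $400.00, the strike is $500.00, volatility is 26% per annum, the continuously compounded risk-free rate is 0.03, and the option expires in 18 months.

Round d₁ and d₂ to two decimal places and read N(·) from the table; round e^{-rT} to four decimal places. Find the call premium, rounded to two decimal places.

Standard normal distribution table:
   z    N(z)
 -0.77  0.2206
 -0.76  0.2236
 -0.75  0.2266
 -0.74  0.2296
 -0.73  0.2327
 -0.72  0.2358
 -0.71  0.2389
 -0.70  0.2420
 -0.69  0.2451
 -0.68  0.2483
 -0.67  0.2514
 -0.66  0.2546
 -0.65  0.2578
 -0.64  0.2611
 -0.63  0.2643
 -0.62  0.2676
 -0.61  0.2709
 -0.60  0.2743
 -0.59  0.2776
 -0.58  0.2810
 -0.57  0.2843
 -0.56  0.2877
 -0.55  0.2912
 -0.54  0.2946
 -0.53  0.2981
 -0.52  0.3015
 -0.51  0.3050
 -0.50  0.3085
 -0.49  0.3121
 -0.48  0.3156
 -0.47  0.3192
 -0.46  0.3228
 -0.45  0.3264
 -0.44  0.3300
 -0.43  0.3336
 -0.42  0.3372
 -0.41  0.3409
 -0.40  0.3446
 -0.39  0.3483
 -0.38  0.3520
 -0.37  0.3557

σ√T = 0.26·√1.5 = 0.3184
d₁ = [ln(400/500) + (0.03 + 0.26²/2)·1.5] / 0.3184 = [-0.2231 + 0.0957] / 0.3184 = -0.4002 → -0.40
d₂ = d₁ − σ√T = -0.4002 − 0.3184 = -0.7187 → -0.72
e^(−rT) = e^(−0.03·1.5) = 0.9560
C = 400·N(-0.40) − 500·0.9560·N(-0.72) = 400·0.3446 − 500·0.9560·0.2358 = 137.8400 − 112.7124 = 25.1276

$25.13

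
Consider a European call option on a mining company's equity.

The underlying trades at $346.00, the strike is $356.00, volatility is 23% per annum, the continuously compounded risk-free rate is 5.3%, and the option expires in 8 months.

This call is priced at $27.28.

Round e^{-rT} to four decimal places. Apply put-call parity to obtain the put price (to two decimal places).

exp(−rT) = exp(−0.053·0.6667) = 0.9653
Put-call parity: C − P = S − K·e^(−rT) = 346 − 356·0.9653 = 346 − 343.6468 = 2.3532
P = C − (C − P) = 27.28 − (2.3532) = 24.9268

$24.93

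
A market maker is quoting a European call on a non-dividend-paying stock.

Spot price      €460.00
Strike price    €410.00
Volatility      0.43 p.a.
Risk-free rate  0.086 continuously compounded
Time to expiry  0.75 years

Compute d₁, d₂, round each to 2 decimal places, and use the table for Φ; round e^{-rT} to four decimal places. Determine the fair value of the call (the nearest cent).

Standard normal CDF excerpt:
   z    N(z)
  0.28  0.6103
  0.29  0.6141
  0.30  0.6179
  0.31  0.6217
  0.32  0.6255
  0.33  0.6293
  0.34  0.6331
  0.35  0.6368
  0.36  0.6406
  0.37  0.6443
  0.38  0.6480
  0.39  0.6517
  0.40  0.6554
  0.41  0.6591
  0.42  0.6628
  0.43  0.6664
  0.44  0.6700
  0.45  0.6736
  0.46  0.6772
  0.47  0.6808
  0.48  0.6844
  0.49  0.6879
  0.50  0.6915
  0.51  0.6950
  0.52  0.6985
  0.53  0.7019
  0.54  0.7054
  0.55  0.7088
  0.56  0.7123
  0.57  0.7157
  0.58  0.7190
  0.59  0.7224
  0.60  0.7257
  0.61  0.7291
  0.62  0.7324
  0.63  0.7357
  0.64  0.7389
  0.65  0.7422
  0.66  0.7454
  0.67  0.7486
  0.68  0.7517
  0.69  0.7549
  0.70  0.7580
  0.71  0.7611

T = 0.75;  σ√T = 0.3724
d₁ = [ln(460/410) + (0.086 + 0.43²/2)·0.75] / 0.3724 = [0.1151 + 0.1338] / 0.3724 = 0.6684 which rounds to 0.67
d₂ = d₁ − σ√T = 0.6684 − 0.3724 = 0.2960 which rounds to 0.30
exp(−rT) = exp(−0.086·0.75) = 0.9375
N(d₁) = N(0.67) = 0.7486;  N(d₂) = N(0.30) = 0.6179
C = 460·0.7486 − 410·0.9375·0.6179 = 344.3560 − 237.5053 = 106.8507

€106.85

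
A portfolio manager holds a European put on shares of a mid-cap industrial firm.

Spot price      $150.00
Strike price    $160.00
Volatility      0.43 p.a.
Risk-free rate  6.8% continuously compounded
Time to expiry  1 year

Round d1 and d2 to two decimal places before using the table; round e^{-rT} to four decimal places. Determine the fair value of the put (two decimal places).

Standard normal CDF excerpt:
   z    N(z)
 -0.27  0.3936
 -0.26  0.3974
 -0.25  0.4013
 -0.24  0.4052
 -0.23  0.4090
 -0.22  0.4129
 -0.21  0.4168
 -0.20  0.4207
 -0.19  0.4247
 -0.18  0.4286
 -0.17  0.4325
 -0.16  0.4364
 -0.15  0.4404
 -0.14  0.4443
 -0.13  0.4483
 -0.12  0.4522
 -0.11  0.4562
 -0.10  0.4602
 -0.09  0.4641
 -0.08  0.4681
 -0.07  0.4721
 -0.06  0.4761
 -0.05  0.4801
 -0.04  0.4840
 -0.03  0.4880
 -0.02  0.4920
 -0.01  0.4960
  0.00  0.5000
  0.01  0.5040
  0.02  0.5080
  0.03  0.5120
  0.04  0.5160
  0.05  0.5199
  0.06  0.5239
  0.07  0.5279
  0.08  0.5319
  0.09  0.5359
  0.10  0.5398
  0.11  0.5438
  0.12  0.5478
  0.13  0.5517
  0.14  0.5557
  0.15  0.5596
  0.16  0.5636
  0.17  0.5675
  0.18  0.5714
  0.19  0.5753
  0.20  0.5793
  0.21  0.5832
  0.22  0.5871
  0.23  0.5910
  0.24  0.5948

σ√T = 0.43 × 1.0000 = 0.4300
d₁ = [ln(150/160) + (0.068 + 0.43²/2)·1] / 0.4300 = [-0.0645 + 0.1604] / 0.4300 = 0.2230 ≈ 0.22
d₂ = d₁ − σ√T = 0.2230 − 0.4300 = -0.2070 ≈ -0.21
e^(−rT) = e^(−0.068·1) = 0.9343
N(−d₂) = N(0.21) = 0.5832;  N(−d₁) = N(-0.22) = 0.4129
P = 160·0.9343·0.5832 − 150·0.4129 = 87.1814 − 61.9350 = 25.2464

$25.25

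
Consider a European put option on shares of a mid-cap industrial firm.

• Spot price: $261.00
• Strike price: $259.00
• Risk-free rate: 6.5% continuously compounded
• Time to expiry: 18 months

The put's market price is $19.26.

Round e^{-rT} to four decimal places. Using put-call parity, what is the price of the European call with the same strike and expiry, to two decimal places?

$45.32

exp(−rT) = exp(−0.065·1.5) = 0.9071
Put-call parity: C − P = S − K·e^(−rT) = 261 − 259·0.9071 = 261 − 234.9389 = 26.0611
C = P + (C − P) = 19.26 + (26.0611) = 45.3211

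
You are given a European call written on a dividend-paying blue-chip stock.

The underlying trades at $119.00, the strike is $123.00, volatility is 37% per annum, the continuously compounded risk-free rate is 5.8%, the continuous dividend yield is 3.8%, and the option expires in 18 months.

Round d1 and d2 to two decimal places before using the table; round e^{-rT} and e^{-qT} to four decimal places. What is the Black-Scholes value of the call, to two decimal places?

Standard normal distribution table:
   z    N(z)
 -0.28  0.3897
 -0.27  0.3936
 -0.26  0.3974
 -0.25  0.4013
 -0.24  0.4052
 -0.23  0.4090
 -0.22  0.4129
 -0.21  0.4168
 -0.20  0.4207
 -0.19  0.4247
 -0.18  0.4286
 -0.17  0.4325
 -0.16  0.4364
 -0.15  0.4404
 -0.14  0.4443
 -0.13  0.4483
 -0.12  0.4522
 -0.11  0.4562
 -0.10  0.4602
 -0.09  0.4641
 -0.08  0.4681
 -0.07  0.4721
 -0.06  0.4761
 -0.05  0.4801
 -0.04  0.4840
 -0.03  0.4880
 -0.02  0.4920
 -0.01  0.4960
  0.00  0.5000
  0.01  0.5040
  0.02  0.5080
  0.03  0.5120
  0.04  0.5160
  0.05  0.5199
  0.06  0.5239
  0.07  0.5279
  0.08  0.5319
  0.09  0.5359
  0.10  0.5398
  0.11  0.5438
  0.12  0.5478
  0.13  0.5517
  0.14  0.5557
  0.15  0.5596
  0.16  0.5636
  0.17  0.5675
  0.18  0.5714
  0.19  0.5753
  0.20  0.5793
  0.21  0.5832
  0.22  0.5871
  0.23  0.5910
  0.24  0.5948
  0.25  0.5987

σ√T = 0.37·√1.5 = 0.4532
ln(S/K) + (r − q + σ²/2)T = ln(119/123) + (0.058 − 0.038 + 0.37²/2)·1.5 = -0.0331 + 0.1327 = 0.0996
d₁ = 0.0996 / 0.4532 = 0.2198 → 0.22
d₂ = d₁ − σ√T = 0.2198 − 0.4532 = -0.2333 → -0.23
e^(−qT) = e^(−0.038·1.5) = 0.9446;  e^(−rT) = e^(−0.058·1.5) = 0.9167
N(d₁) = N(0.22) = 0.5871;  N(d₂) = N(-0.23) = 0.4090
C = 119·0.9446·0.5871 − 123·0.9167·0.4090 = 65.9944 − 46.1164 = 19.8780

$19.88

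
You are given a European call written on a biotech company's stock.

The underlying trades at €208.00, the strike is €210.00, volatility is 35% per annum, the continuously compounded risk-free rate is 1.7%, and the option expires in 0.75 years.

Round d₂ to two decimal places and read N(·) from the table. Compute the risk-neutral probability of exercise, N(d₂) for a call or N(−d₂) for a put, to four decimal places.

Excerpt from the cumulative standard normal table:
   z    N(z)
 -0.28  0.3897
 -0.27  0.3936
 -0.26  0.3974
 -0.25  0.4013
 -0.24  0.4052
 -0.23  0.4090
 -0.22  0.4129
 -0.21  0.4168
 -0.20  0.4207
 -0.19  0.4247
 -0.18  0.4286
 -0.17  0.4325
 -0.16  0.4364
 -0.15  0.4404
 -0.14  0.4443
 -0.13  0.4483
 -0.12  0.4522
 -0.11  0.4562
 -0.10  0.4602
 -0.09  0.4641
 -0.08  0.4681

σ√T = 0.35·√0.75 = 0.3031
d₁ = [ln(208/210) + (0.017 + 0.35²/2)·0.75] / 0.3031 = [-0.0096 + 0.0587] / 0.3031 = 0.1620 which rounds to 0.16
d₂ = d₁ − σ√T = 0.1620 − 0.3031 = -0.1411 which rounds to -0.14
Pr(exercise) under Q = N(d₂) = 0.4443

0.4443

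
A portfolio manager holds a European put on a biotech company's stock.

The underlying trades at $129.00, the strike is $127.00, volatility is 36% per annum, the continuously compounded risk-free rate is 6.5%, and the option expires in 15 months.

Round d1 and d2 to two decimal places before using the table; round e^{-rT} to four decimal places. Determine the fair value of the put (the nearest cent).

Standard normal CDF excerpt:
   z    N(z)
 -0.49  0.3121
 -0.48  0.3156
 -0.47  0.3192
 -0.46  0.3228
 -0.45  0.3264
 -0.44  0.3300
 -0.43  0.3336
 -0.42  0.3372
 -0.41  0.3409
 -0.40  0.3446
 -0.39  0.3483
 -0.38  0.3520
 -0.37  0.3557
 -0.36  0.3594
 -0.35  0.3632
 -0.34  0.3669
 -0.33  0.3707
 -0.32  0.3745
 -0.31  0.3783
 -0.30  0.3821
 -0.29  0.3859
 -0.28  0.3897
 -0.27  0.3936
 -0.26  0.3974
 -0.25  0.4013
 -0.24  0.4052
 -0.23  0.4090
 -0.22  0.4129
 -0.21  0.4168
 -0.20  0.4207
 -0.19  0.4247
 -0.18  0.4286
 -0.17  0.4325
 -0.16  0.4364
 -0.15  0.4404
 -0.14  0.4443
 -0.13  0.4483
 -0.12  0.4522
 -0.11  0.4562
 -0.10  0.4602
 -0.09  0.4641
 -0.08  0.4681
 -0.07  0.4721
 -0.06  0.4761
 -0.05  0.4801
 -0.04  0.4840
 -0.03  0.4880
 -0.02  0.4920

$14.10

T = 1.25;  σ√T = 0.4025
d₁ = [ln(129/127) + (0.065 + 0.36²/2)·1.25] / 0.4025 = [0.0156 + 0.1623] / 0.4025 = 0.4419 which rounds to 0.44
d₂ = d₁ − σ√T = 0.4419 − 0.4025 = 0.0394 which rounds to 0.04
e^(−rT) = e^(−0.065·1.25) = 0.9220
P = 127·0.9220·N(-0.04) − 129·N(-0.44) = 127·0.9220·0.4840 − 129·0.3300 = 56.6735 − 42.5700 = 14.1035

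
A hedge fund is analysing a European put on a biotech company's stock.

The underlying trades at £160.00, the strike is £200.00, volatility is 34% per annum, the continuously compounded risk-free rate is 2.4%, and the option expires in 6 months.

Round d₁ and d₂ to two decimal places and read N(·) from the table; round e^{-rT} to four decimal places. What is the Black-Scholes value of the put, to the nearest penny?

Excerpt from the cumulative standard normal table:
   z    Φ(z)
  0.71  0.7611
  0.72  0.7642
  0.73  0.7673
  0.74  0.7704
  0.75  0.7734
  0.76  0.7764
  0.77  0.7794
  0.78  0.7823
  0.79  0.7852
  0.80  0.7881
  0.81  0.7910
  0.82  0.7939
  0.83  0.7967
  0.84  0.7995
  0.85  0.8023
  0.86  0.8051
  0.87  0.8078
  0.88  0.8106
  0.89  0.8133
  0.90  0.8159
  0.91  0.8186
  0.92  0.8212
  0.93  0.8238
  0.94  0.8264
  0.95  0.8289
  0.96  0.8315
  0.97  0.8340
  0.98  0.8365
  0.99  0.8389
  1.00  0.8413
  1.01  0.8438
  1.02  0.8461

σ√T = 0.34·√0.5 = 0.2404
ln(S/K) + (r + σ²/2)T = ln(160/200) + (0.024 + 0.34²/2)·0.5 = -0.2231 + 0.0409 = -0.1822
d₁ = -0.1822 / 0.2404 = -0.7580 ≈ -0.76
d₂ = d₁ − σ√T = -0.7580 − 0.2404 = -0.9984 ≈ -1.00
e^(−rT) = e^(−0.024·0.5) = 0.9881
N(−d₂) = N(1.00) = 0.8413;  N(−d₁) = N(0.76) = 0.7764
P = 200·0.9881·0.8413 − 160·0.7764 = 166.2577 − 124.2240 = 42.0337

£42.03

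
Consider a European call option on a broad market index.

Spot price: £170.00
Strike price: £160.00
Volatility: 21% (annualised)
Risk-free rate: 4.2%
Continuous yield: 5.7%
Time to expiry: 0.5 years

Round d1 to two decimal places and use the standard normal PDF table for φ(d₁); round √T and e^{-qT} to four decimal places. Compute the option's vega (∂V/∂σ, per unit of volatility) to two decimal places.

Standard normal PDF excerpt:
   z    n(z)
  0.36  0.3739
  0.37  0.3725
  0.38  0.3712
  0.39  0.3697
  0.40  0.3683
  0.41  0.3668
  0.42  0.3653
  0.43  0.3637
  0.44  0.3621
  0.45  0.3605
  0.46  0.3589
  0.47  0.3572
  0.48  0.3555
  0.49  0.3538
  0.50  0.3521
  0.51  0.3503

42.49

σ√T = 0.21 × 0.7071 = 0.1485
ln(S/K) + (r − q + σ²/2)T = ln(170/160) + (0.042 − 0.057 + 0.21²/2)·0.5 = 0.0606 + 0.0035 = 0.0641
d₁ = 0.0641 / 0.1485 = 0.4320 ≈ 0.43
√T = √0.5 = 0.7071
φ(d₁) = φ(0.43) = 0.3637
exp(−qT) = exp(−0.057·0.5) = 0.9719
vega = S·exp(−qT)·φ(d₁)·√T = 170·0.9719·0.3637·0.7071 = 42.4908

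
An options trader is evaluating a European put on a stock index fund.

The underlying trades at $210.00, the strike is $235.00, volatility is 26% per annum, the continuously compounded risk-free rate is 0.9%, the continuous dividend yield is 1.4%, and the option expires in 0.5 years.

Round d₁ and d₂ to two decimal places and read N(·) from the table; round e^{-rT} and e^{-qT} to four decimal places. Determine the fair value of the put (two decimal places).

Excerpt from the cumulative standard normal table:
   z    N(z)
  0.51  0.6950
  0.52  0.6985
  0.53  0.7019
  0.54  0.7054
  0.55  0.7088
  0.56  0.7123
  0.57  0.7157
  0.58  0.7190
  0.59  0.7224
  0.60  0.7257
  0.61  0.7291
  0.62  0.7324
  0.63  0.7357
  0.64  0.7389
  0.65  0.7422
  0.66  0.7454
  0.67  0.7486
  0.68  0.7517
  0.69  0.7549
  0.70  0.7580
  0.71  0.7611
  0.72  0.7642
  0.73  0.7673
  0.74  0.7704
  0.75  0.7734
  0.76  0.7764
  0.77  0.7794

$32.41

σ√T = 0.26 × 0.7071 = 0.1838
d₁ = [ln(210/235) + (0.009 − 0.014 + ½·0.26²)·0.5] / (σ√T) = (-0.1125 + 0.0144) / 0.1838 = -0.5335 ⇒ -0.53
d₂ = -0.5335 − 0.1838 = -0.7173 ⇒ -0.72
exp(−qT) = exp(−0.014·0.5) = 0.9930;  exp(−rT) = exp(−0.009·0.5) = 0.9955
N(−d₂) = N(0.72) = 0.7642;  N(−d₁) = N(0.53) = 0.7019
P = 235·0.9955·0.7642 − 210·0.9930·0.7019 = 178.7789 − 146.3672 = 32.4117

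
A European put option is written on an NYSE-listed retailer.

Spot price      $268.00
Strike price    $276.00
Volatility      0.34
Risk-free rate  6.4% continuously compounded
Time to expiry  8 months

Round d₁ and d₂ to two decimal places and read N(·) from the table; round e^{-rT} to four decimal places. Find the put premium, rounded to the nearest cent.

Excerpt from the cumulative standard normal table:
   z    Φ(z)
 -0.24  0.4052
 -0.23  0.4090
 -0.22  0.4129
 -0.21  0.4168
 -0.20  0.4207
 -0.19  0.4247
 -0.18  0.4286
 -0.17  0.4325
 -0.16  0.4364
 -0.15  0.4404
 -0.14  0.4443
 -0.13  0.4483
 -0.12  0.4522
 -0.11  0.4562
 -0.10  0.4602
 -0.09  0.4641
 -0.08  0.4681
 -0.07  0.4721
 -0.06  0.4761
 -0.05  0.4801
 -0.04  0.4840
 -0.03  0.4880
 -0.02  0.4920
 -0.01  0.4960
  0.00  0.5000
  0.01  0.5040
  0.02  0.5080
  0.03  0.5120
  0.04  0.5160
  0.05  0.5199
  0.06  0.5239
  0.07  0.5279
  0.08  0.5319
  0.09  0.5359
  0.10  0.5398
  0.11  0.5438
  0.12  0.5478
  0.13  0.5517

$27.91

T = 0.6667;  σ√T = 0.2776
d₁ = [ln(268/276) + (0.064 + 0.34²/2)·0.6667] / 0.2776 = [-0.0294 + 0.0812] / 0.2776 = 0.1865 ⇒ 0.19
d₂ = d₁ − σ√T = 0.1865 − 0.2776 = -0.0911 ⇒ -0.09
e^(−rT) = e^(−0.064·0.6667) = 0.9582
N(−d₂) = N(0.09) = 0.5359;  N(−d₁) = N(-0.19) = 0.4247
P = 276·0.9582·0.5359 − 268·0.4247 = 141.7258 − 113.8196 = 27.9062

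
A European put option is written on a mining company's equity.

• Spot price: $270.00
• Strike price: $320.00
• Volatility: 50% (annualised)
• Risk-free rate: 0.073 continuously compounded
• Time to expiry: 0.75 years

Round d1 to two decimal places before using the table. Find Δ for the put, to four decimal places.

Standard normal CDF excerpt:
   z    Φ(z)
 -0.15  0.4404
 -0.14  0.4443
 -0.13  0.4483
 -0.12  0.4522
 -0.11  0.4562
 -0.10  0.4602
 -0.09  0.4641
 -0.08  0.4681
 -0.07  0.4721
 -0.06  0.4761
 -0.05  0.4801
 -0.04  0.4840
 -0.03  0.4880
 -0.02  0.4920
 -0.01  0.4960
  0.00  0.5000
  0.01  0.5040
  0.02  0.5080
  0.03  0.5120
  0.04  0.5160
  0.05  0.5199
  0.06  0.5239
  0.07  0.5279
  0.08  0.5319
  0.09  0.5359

σ√T = 0.5 × 0.8660 = 0.4330
d₁ = [ln(270/320) + (0.073 + 0.5²/2)·0.75] / 0.4330 = [-0.1699 + 0.1485] / 0.4330 = -0.0494 which rounds to -0.05
N(d₁) = N(-0.05) = 0.4801
Δ_put = N(d₁) − 1 = 0.4801 − 1 = -0.5199

-0.5199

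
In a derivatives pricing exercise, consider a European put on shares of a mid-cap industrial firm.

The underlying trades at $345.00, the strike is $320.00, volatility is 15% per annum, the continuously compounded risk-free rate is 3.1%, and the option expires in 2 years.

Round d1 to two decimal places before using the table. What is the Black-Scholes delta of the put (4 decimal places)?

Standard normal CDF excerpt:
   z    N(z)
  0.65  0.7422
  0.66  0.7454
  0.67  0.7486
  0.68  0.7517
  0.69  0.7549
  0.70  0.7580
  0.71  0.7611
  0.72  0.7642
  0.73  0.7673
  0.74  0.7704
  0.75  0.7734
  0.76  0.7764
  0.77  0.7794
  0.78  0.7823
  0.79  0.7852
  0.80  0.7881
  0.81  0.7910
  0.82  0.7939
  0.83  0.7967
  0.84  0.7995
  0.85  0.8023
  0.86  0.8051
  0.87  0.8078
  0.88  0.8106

-0.2266

T = 2;  σ√T = 0.2121
ln(S/K) + (r + σ²/2)T = ln(345/320) + (0.031 + 0.15²/2)·2 = 0.0752 + 0.0845 = 0.1597
d₁ = 0.1597 / 0.2121 = 0.7529 → 0.75
N(d₁) = N(0.75) = 0.7734
Δ_put = N(d₁) − 1 = 0.7734 − 1 = -0.2266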